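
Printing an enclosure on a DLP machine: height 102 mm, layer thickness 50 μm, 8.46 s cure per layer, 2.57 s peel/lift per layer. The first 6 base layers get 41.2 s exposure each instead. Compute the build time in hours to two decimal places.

6.30 hours

Layers = ⌈102/0.05⌉ = 2040.
Burn-in layers: 6 × (41.2 + 2.57) → 262.62 s.
Normal layers = 2034 × (8.46 + 2.57), so 22435.02 s.
Sum: 262.62 + 22435.02 = 22697.64 s → 6.30 hours.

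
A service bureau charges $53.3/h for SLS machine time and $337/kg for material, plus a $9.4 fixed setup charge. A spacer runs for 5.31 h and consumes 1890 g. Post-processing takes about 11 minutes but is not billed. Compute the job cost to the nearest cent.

$929.35

Machine-time cost: 53.3 × 5.31 → $283.023.
Material charge = 337 × 1890/1000, so $636.93.
Adding setup: 283.023 + 636.93 + 9.4 → 929.353 ≈ $929.35.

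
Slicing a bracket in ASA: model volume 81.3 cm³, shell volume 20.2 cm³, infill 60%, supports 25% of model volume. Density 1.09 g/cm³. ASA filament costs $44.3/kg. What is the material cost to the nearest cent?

Interior volume: 81.3 − 20.2 → 61.1 cm³.
Infill volume: 0.60 × 61.1 → 36.66 cm³.
Support = 0.25 × 81.3, so 20.325 cm³.
Total printed volume: 20.2 + 36.66 + 20.325 → 77.185 cm³.
Mass = 77.185 × 1.09, so 84.13165 g.
Cost = 84.13165 g / 1000 × $44.3/kg = $3.73.

$3.73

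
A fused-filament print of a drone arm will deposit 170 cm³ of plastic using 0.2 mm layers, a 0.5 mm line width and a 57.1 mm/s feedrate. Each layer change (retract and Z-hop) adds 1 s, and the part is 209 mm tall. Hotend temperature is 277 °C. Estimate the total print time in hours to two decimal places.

Bead cross-section = 0.2 × 0.5, so 0.1 mm².
Path length: 170000 mm³ / 0.1 mm² → 1700000 mm.
Print-move time = 1700000 / 57.1, so 29772.3 s.
Layer count = ceil(209 / 0.2) = 1045.
Z-hop total: 1045 × 1 → 1045 s.
Altogether 29772.3 + 1045 = 30817.3 s, i.e. 8.56 hours.

8.56 hours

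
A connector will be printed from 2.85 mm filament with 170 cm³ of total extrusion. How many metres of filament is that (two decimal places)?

26.65 m

Filament cross-section = π × (2.85/2)² = 6.3794 mm².
Length = 170 cm³ / 6.3794 mm² = 170000 / 6.3794 = 26648.27 mm = 26.65 m.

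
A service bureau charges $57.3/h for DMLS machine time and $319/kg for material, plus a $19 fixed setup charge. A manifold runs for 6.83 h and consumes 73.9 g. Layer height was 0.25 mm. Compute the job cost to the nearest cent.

Time charge: 57.3 × 6.83 → $391.359.
Feedstock cost = 319 × 73.9/1000, so $23.5741.
Adding setup: 391.359 + 23.5741 + 19 → 433.9331 ≈ $433.93.

$433.93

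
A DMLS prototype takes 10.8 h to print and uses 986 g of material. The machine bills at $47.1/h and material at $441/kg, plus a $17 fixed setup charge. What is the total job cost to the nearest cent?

$960.51

Time charge = 47.1 × 10.8 = $508.68.
Material cost = 441 × 986/1000 = $434.826.
Total = 508.68 + 434.826 + 17 = 960.506 ≈ $960.51.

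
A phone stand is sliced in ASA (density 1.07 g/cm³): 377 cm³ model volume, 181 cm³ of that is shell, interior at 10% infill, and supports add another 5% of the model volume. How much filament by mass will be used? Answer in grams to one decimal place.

Infill region = 377 − 181 = 196 cm³.
Infill deposited = 0.10 × 196, so 19.6 cm³.
Support: 0.05 × 377 → 18.85 cm³.
Total extruded = 181 + 19.6 + 18.85, so 219.45 cm³.
Mass: 219.45 × 1.07 → 234.8115 g.

234.8 g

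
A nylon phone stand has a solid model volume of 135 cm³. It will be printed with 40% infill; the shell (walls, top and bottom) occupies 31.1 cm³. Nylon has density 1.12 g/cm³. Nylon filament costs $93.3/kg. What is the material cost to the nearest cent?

Interior volume: 135 − 31.1 → 103.9 cm³.
Deposited infill = 0.40 × 103.9 = 41.56 cm³.
Total extruded = 31.1 + 41.56 = 72.66 cm³.
Mass = 72.66 × 1.12 = 81.3792 g.
At $93.3/kg: 81.3792/1000 × 93.3 = $7.59.

$7.59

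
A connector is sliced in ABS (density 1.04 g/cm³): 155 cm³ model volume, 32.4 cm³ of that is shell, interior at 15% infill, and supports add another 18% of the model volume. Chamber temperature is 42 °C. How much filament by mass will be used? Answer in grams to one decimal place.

81.8 g

Volume inside the shell = 155 − 32.4, so 122.6 cm³.
Deposited infill: 0.15 × 122.6 → 18.39 cm³.
Support = 0.18 × 155, so 27.9 cm³.
Total printed volume: 32.4 + 18.39 + 27.9 → 78.69 cm³.
Mass = 78.69 × 1.04 = 81.8376 g.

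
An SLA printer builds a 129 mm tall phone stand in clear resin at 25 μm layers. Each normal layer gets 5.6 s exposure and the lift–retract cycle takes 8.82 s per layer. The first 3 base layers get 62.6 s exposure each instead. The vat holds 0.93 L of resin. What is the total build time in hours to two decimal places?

Layer count = ceil(129 / 0.025) = 5160.
Base layers = 3 × (62.6 + 8.82) = 214.26 s.
Normal layers = 5157 × (5.6 + 8.82), so 74363.94 s.
Sum: 214.26 + 74363.94 = 74578.2 s → 20.72 hours.

20.72 hours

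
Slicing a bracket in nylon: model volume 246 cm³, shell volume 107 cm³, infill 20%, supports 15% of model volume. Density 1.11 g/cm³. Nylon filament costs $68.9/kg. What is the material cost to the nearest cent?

$13.13

Infill region: 246 − 107 → 139 cm³.
Infill volume = 0.20 × 139 = 27.8 cm³.
Support: 0.15 × 246 → 36.9 cm³.
Total extruded: 107 + 27.8 + 36.9 → 171.7 cm³.
Mass = 171.7 × 1.11 = 190.587 g.
At $68.9/kg: 190.587/1000 × 68.9 = $13.13.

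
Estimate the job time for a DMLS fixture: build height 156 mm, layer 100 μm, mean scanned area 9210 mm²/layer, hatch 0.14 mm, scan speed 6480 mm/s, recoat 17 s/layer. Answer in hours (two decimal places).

Number of layers: 156 / 0.1 → 1560 (rounded up).
Hatch length per layer = 9210 / 0.14, so 65785.7 mm.
Laser time per layer: 65785.7 / 6480 → 10.1521 s.
Time per layer: 10.1521 + 17 → 27.1521 s.
Build time = 1560 × 27.1521 = 42357.276 s = 11.77 hours.

11.77 hours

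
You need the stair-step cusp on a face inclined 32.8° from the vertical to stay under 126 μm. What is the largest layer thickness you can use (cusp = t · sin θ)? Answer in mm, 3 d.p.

0.233 mm

Layer height = cusp / sin(32.8°) = 0.126 / 0.5417 = 0.233 mm.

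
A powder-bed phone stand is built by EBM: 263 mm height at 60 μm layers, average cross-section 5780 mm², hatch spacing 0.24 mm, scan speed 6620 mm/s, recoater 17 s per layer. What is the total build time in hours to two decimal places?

Number of layers: 263 / 0.06 → 4384 (rounded up).
Per-layer scan distance: 5780 / 0.24 → 24083.3 mm.
Beam time per layer = 24083.3 / 6620, so 3.638 s.
Layer cycle: 3.638 + 17 → 20.638 s.
4384 layers × 20.638 s/layer = 90476.992 s, i.e. 25.13 hours.

25.13 hours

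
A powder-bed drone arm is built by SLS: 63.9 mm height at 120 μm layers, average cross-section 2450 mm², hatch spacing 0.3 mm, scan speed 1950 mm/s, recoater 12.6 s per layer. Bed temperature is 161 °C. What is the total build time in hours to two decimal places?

2.49 hours

Layers = ⌈63.9/0.12⌉ = 533.
Per-layer scan distance: 2450 / 0.3 → 8166.7 mm.
Laser time per layer = 8166.7 / 1950, so 4.1881 s.
Per-layer time = 4.1881 + 12.6, so 16.7881 s.
533 layers × 16.7881 s/layer = 8948.0573 s, i.e. 2.49 hours.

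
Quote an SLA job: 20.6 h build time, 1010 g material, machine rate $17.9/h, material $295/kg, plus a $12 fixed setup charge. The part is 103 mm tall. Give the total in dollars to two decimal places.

$678.69

Machine cost: 17.9 × 20.6 → $368.74.
Feedstock cost: 295 × 1010/1000 → $297.95.
Total = 368.74 + 297.95 + 12 = $678.69.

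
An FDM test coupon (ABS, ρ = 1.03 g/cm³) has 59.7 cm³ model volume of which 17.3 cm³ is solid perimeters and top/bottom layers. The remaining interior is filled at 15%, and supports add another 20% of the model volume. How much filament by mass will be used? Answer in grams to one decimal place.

Infill region = 59.7 − 17.3, so 42.4 cm³.
Deposited infill = 0.15 × 42.4 = 6.36 cm³.
Support = 0.20 × 59.7 = 11.94 cm³.
Total printed volume: 17.3 + 6.36 + 11.94 → 35.6 cm³.
Mass = 35.6 × 1.03 = 36.668 g.

36.7 g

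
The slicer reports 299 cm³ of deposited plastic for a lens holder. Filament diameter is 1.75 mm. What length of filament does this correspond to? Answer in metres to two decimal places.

124.31 m

Cross-section of 1.75 mm filament: π·(1.75/2)² = 2.4053 mm².
Length = 299 cm³ / 2.4053 mm² = 299000 / 2.4053 = 124308.82 mm = 124.31 m.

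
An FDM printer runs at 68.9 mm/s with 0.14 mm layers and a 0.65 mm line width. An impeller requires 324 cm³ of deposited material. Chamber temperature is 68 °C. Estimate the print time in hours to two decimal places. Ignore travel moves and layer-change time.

14.35 hours

Bead cross-section: 0.14 × 0.65 → 0.091 mm².
Path length: 324000 mm³ / 0.091 mm² → 3560439.6 mm.
Extrusion time = 3560439.6 / 68.9, so 51675.5 s.
Converting: 51675.5 s = 14.35 hours.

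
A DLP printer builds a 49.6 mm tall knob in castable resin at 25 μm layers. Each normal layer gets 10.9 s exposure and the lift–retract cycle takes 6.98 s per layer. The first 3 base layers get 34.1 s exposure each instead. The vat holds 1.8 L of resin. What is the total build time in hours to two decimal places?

9.87 hours

Number of layers: 49.6 / 0.025 → 1984 (rounded up).
Bottom layers = 3 × (34.1 + 6.98), so 123.24 s.
Remaining layers = 1981 × (10.9 + 6.98) = 35420.28 s.
Sum: 123.24 + 35420.28 = 35543.52 s → 9.87 hours.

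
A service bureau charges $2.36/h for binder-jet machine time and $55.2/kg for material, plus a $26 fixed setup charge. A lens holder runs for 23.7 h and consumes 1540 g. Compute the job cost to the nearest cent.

Machine-time cost: 2.36 × 23.7 → $55.932.
Material cost: 55.2 × 1540/1000 → $85.008.
Total = 55.932 + 85.008 + 26 = $166.94.

$166.94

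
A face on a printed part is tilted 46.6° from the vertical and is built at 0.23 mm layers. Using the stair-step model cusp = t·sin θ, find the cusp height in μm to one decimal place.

167.1 μm

Cusp = layer height × sin(46.6°) = 0.23 × 0.7266 = 0.167118 mm = 167.1 μm.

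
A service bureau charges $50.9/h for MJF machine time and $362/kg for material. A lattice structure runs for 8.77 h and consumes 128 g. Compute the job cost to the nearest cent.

$492.73

Machine cost: 50.9 × 8.77 → $446.393.
Material charge = 362 × 128/1000, so $46.336.
Job cost: 446.393 + 46.336 = 492.729 ≈ $492.73.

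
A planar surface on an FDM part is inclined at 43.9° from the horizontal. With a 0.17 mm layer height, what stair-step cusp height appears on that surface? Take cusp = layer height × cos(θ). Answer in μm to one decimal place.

122.5 μm

Cusp = layer height × cos(43.9°) = 0.17 × 0.7206 = 0.122502 mm = 122.5 μm.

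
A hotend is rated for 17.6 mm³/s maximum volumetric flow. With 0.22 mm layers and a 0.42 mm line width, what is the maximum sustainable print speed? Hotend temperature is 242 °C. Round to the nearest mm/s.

190 mm/s

Extrusion cross-section = 0.22 × 0.42 = 0.0924 mm².
Max speed = 17.6 / 0.0924 = 190.48 ≈ 190 mm/s.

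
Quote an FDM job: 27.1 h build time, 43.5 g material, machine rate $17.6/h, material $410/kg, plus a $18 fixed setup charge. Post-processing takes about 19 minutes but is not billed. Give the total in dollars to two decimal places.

$512.80

Machine-time cost: 17.6 × 27.1 → $476.96.
Material cost = 410 × 43.5/1000, so $17.835.
Adding setup: 476.96 + 17.835 + 18 → 512.795 ≈ $512.80.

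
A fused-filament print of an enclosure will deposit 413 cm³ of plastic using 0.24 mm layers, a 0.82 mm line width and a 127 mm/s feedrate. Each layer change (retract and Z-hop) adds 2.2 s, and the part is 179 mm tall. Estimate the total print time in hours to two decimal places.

Line area = 0.24 × 0.82 = 0.1968 mm².
Toolpath length = 413 cm³ / 0.1968 mm² = 413000 / 0.1968 = 2098577.2 mm.
Print-move time = 2098577.2 / 127 = 16524.2 s.
Layers = ⌈179/0.24⌉ = 746.
Layer-change overhead = 746 × 2.2 = 1641.2 s.
Total = 16524.2 + 1641.2 = 18165.4 s = 5.05 hours.

5.05 hours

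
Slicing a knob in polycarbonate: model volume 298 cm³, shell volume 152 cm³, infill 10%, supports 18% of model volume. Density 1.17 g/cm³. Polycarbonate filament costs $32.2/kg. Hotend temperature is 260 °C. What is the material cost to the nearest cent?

Infill region = 298 − 152 = 146 cm³.
Infill deposited = 0.10 × 146 = 14.6 cm³.
Support = 0.18 × 298, so 53.64 cm³.
Total printed volume = 152 + 14.6 + 53.64, so 220.24 cm³.
Mass = 220.24 × 1.17, so 257.6808 g.
Cost = 257.6808 g / 1000 × $32.2/kg = $8.30.

$8.30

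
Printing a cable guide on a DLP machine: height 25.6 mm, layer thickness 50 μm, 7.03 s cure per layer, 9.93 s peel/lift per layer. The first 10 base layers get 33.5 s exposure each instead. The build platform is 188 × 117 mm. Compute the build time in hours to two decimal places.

Layer count = ceil(25.6 / 0.05) = 512.
Bottom layers: 10 × (33.5 + 9.93) → 434.3 s.
Normal layers = 502 × (7.03 + 9.93) = 8513.92 s.
Total = 434.3 + 8513.92 = 8948.22 s = 2.49 hours.

2.49 hours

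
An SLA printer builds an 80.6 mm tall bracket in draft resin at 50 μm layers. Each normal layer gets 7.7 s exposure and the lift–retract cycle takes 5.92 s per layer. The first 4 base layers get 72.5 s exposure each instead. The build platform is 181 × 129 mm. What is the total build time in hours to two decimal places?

6.17 hours

Layer count = ceil(80.6 / 0.05) = 1612.
Burn-in layers = 4 × (72.5 + 5.92), so 313.68 s.
Normal layers = 1608 × (7.7 + 5.92), so 21900.96 s.
Sum: 313.68 + 21900.96 = 22214.64 s → 6.17 hours.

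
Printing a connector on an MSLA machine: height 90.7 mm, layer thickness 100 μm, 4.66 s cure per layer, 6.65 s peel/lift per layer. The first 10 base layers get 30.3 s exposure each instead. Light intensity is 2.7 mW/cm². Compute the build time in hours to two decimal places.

2.92 hours

Layers = ⌈90.7/0.1⌉ = 907.
Base layers = 10 × (30.3 + 6.65) = 369.5 s.
Regular layers: 897 × (4.66 + 6.65) → 10145.07 s.
Total = 369.5 + 10145.07 = 10514.57 s = 2.92 hours.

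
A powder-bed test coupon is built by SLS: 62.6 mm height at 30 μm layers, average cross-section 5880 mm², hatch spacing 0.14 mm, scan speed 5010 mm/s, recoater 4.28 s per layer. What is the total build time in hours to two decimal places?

Layers = ⌈62.6/0.03⌉ = 2087.
Hatch length per layer = 5880 / 0.14, so 42000 mm.
Scan time per layer = 42000 / 5010, so 8.3832 s.
Per-layer time: 8.3832 + 4.28 → 12.6632 s.
2087 layers × 12.6632 s/layer = 26428.0984 s, i.e. 7.34 hours.

7.34 hours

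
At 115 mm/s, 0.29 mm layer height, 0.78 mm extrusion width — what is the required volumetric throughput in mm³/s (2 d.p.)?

26.01

Bead cross-section: 0.29 × 0.78 → 0.2262 mm².
Q = v·A = 115 × 0.2262 = 26.01 mm³/s.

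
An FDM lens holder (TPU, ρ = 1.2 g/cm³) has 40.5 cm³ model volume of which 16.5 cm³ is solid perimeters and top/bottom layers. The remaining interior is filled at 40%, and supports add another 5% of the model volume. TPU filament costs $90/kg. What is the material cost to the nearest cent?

$3.04

Infill region = 40.5 − 16.5 = 24 cm³.
Infill volume: 0.40 × 24 → 9.6 cm³.
Support = 0.05 × 40.5, so 2.025 cm³.
Total printed volume = 16.5 + 9.6 + 2.025, so 28.125 cm³.
Mass: 28.125 × 1.2 → 33.75 g.
At $90/kg: 33.75/1000 × 90 = $3.04.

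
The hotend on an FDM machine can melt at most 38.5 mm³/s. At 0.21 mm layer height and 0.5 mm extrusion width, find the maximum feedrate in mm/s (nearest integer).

Bead cross-section: 0.21 × 0.5 → 0.105 mm².
Max speed = 38.5 / 0.105 = 366.67 ≈ 367 mm/s.

367 mm/s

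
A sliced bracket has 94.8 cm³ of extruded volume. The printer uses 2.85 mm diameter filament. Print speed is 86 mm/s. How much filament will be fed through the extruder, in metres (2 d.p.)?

A = π r² = π × 1.425² = 6.3794 mm².
L = 94800 mm³ / 6.3794 mm² = 14860.33 mm, i.e. 14.86 m.

14.86 m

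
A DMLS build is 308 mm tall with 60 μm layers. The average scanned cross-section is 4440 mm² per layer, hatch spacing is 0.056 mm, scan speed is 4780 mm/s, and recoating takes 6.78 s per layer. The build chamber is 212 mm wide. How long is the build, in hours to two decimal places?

33.32 hours

Layers = ⌈308/0.06⌉ = 5134.
Per-layer scan distance = 4440 / 0.056 = 79285.7 mm.
Scan time per layer: 79285.7 / 4780 → 16.587 s.
Time per layer: 16.587 + 6.78 → 23.367 s.
Build time = 5134 × 23.367 = 119966.178 s = 33.32 hours.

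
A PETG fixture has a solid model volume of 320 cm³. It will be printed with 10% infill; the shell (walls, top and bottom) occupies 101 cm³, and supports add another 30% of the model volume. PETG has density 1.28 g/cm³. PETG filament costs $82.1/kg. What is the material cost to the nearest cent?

Volume inside the shell: 320 − 101 → 219 cm³.
Infill volume: 0.10 × 219 → 21.9 cm³.
Support = 0.30 × 320 = 96 cm³.
Total extruded = 101 + 21.9 + 96, so 218.9 cm³.
Mass = 218.9 × 1.28 = 280.192 g.
At $82.1/kg: 280.192/1000 × 82.1 = $23.00.

$23.00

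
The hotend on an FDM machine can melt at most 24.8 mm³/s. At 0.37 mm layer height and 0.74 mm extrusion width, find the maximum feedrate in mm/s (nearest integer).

91 mm/s

Extrusion cross-section: 0.37 × 0.74 → 0.2738 mm².
Max speed = 24.8 / 0.2738 = 90.58 ≈ 91 mm/s.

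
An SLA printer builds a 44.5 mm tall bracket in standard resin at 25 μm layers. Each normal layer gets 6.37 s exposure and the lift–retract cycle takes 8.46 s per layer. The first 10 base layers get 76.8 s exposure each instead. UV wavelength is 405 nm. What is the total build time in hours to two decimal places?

Layers = ⌈44.5/0.025⌉ = 1780.
Base layers: 10 × (76.8 + 8.46) → 852.6 s.
Remaining layers: 1770 × (6.37 + 8.46) → 26249.1 s.
Sum: 852.6 + 26249.1 = 27101.7 s → 7.53 hours.

7.53 hours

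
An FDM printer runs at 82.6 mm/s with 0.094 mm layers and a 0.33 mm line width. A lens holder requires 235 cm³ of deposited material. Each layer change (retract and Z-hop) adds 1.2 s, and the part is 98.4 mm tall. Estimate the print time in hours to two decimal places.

Extrusion cross-section = 0.094 × 0.33 = 0.03102 mm².
Toolpath length = 235 cm³ / 0.03102 mm² = 235000 / 0.03102 = 7575757.6 mm.
Print-move time = 7575757.6 / 82.6 = 91716.2 s.
Layer count = ceil(98.4 / 0.094) = 1047.
Z-hop total = 1047 × 1.2, so 1256.4 s.
Altogether 91716.2 + 1256.4 = 92972.6 s, i.e. 25.83 hours.

25.83 hours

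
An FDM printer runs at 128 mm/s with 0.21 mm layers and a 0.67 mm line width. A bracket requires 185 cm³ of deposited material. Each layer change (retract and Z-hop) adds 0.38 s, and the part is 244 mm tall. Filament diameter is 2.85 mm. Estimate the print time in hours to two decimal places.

2.98 hours

Extrusion cross-section: 0.21 × 0.67 → 0.1407 mm².
Path length: 185000 mm³ / 0.1407 mm² → 1314854.3 mm.
Print-move time = 1314854.3 / 128, so 10272.3 s.
Layer count = ceil(244 / 0.21) = 1162.
Non-print overhead: 1162 × 0.38 → 441.56 s.
Total = 10272.3 + 441.56 = 10713.86 s = 2.98 hours.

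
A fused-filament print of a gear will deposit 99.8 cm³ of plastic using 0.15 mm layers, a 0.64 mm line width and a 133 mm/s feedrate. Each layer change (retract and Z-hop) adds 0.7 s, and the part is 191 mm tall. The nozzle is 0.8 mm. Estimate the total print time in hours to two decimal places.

2.42 hours

Extrusion cross-section = 0.15 × 0.64, so 0.096 mm².
Toolpath length = 99.8 cm³ / 0.096 mm² = 99800 / 0.096 = 1039583.3 mm.
Print-move time = 1039583.3 / 133, so 7816.4 s.
Layers = ⌈191/0.15⌉ = 1274.
Z-hop total: 1274 × 0.7 → 891.8 s.
Altogether 7816.4 + 891.8 = 8708.2 s, i.e. 2.42 hours.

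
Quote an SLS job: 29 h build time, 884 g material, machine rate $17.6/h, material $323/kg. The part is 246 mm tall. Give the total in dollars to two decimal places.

Machine cost: 17.6 × 29 → $510.40.
Material charge: 323 × 884/1000 → $285.532.
Job cost: 510.40 + 285.532 = 795.932 ≈ $795.93.

$795.93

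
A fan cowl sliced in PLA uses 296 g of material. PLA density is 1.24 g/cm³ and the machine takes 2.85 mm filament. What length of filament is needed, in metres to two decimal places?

Extruded volume: 296/1.24 = 238.7097 cm³ (238709.7 mm³).
Cross-section of 2.85 mm filament: π·(2.85/2)² = 6.3794 mm².
L = V/A = 238709.7/6.3794 = 37418.83 mm → 37.42 m.

37.42 m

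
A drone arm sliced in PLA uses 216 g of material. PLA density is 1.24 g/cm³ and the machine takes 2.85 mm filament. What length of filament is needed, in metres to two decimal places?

Extruded volume: 216/1.24 = 174.1935 cm³ (174193.5 mm³).
Cross-section of 2.85 mm filament: π·(2.85/2)² = 6.3794 mm².
L = V/A = 174193.5/6.3794 = 27305.62 mm → 27.31 m.

27.31 m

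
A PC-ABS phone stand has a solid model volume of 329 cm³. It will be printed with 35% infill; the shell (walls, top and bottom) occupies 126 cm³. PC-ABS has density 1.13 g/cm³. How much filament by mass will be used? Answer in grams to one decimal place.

Infill region = 329 − 126, so 203 cm³.
Infill volume: 0.35 × 203 → 71.05 cm³.
Total printed volume: 126 + 71.05 → 197.05 cm³.
Mass = 197.05 × 1.13, so 222.6665 g.

222.7 g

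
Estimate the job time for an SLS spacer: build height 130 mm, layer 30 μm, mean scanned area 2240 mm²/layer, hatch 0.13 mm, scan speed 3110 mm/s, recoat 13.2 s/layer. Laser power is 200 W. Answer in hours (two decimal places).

22.56 hours

Number of layers: 130 / 0.03 → 4334 (rounded up).
Scan path per layer: 2240 / 0.13 → 17230.8 mm.
Scan time per layer = 17230.8 / 3110 = 5.5405 s.
Per-layer time: 5.5405 + 13.2 → 18.7405 s.
4334 layers × 18.7405 s/layer = 81221.327 s, i.e. 22.56 hours.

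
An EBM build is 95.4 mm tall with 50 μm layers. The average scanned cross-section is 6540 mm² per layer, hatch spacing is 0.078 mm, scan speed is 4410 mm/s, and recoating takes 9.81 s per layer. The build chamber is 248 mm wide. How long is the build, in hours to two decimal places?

Layer count = ceil(95.4 / 0.05) = 1908.
Per-layer scan distance = 6540 / 0.078 = 83846.2 mm.
Scan time per layer = 83846.2 / 4410, so 19.0127 s.
Time per layer = 19.0127 + 9.81, so 28.8227 s.
Total: 1908 × 28.8227 s = 54993.7116 s → 15.28 hours.

15.28 hours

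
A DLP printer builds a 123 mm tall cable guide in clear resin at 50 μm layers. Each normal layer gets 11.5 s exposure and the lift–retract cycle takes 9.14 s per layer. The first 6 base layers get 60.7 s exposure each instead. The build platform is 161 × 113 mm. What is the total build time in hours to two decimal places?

14.19 hours

Layer count = ceil(123 / 0.05) = 2460.
Burn-in layers = 6 × (60.7 + 9.14), so 419.04 s.
Normal layers: 2454 × (11.5 + 9.14) → 50650.56 s.
Sum: 419.04 + 50650.56 = 51069.6 s → 14.19 hours.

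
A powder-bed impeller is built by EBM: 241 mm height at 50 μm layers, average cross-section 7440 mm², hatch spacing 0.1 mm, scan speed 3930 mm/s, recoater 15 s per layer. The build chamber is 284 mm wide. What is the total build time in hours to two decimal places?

45.43 hours

Number of layers: 241 / 0.05 → 4820 (rounded up).
Per-layer scan distance: 7440 / 0.1 → 74400 mm.
Per-layer scan time = 74400 / 3930, so 18.9313 s.
Per-layer time = 18.9313 + 15, so 33.9313 s.
4820 layers × 33.9313 s/layer = 163548.866 s, i.e. 45.43 hours.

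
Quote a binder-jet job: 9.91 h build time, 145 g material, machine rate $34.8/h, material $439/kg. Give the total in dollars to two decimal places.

Machine cost: 34.8 × 9.91 → $344.868.
Material charge: 439 × 145/1000 → $63.655.
Total = 344.868 + 63.655 = 408.523 ≈ $408.52.

$408.52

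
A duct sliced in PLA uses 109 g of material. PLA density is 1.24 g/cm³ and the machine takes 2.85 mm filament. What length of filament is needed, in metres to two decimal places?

Volume = 109 g / 1.24 g·cm⁻³ = 87.9032 cm³ = 87903.2 mm³.
Cross-section of 2.85 mm filament: π·(2.85/2)² = 6.3794 mm².
L = V/A = 87903.2/6.3794 = 13779.23 mm → 13.78 m.

13.78 m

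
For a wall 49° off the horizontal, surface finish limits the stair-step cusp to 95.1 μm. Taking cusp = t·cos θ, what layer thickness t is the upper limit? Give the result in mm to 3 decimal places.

0.145 mm

t = h_c / cos θ = 0.0951 / 0.6561 = 0.145 mm.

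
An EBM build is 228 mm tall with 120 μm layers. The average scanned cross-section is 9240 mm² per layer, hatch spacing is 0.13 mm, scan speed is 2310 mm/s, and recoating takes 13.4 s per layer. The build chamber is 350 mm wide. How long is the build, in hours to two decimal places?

23.31 hours

Layer count = ceil(228 / 0.12) = 1900.
Hatch length per layer = 9240 / 0.13 = 71076.9 mm.
Beam time per layer = 71076.9 / 2310 = 30.7692 s.
Per-layer time = 30.7692 + 13.4, so 44.1692 s.
Build time = 1900 × 44.1692 = 83921.48 s = 23.31 hours.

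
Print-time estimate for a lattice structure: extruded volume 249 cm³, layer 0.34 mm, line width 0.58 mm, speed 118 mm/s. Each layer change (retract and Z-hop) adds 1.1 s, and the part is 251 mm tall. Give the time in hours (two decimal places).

Line area = 0.34 × 0.58, so 0.1972 mm².
Toolpath length = 249 cm³ / 0.1972 mm² = 249000 / 0.1972 = 1262677.5 mm.
Print-move time = 1262677.5 / 118, so 10700.7 s.
Number of layers: 251 / 0.34 → 739 (rounded up).
Z-hop total = 739 × 1.1, so 812.9 s.
Total = 10700.7 + 812.9 = 11513.6 s = 3.20 hours.

3.20 hours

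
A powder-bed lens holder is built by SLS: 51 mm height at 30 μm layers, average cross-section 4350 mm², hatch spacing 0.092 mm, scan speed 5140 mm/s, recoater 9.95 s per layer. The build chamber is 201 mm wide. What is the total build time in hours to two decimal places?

9.04 hours

Layer count = ceil(51 / 0.03) = 1700.
Scan path per layer = 4350 / 0.092, so 47282.6 mm.
Scan time per layer: 47282.6 / 5140 → 9.1989 s.
Per-layer time: 9.1989 + 9.95 → 19.1489 s.
Build time = 1700 × 19.1489 = 32553.13 s = 9.04 hours.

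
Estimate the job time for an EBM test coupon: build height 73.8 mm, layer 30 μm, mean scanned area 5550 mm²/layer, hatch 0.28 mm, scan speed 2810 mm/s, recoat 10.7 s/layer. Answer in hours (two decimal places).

12.13 hours

Layer count = ceil(73.8 / 0.03) = 2460.
Scan path per layer = 5550 / 0.28 = 19821.4 mm.
Per-layer scan time: 19821.4 / 2810 → 7.0539 s.
Per-layer time = 7.0539 + 10.7, so 17.7539 s.
2460 layers × 17.7539 s/layer = 43674.594 s, i.e. 12.13 hours.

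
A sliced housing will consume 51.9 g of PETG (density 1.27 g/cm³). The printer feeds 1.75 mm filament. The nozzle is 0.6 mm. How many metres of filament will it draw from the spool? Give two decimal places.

16.99 m

Volume = 51.9 g / 1.27 g·cm⁻³ = 40.8661 cm³ = 40866.1 mm³.
A = π r² = π × 0.875² = 2.4053 mm².
L = V/A = 40866.1/2.4053 = 16990.02 mm → 16.99 m.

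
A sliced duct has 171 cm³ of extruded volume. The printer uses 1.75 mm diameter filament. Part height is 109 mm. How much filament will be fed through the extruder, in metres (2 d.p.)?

71.09 m

Filament cross-section = π × (1.75/2)² = 2.4053 mm².
Length = 171 cm³ / 2.4053 mm² = 171000 / 2.4053 = 71093 mm = 71.09 m.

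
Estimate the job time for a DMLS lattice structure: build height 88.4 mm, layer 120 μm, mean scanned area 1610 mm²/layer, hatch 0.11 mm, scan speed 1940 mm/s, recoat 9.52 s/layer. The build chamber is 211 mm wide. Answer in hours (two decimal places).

Number of layers: 88.4 / 0.12 → 737 (rounded up).
Scan path per layer = 1610 / 0.11 = 14636.4 mm.
Scan time per layer = 14636.4 / 1940 = 7.5445 s.
Layer cycle: 7.5445 + 9.52 → 17.0645 s.
Total: 737 × 17.0645 s = 12576.5365 s → 3.49 hours.

3.49 hours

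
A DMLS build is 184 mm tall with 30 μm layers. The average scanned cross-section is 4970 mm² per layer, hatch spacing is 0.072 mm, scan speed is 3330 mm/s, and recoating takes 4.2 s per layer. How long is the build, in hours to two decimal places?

Layer count = ceil(184 / 0.03) = 6134.
Scan path per layer = 4970 / 0.072, so 69027.8 mm.
Laser time per layer = 69027.8 / 3330, so 20.7291 s.
Time per layer = 20.7291 + 4.2 = 24.9291 s.
Total: 6134 × 24.9291 s = 152915.0994 s → 42.48 hours.

42.48 hours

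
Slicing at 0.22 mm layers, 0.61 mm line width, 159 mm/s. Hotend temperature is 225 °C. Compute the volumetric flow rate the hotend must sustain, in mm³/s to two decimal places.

21.34

A: 0.22 × 0.61 → 0.1342 mm².
Volumetric flow = 159 × 0.1342 = 21.34 mm³/s.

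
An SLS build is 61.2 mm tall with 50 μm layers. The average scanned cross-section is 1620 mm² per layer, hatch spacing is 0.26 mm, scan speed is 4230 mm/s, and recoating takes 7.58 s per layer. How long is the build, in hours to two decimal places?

3.08 hours

Layer count = ceil(61.2 / 0.05) = 1224.
Scan path per layer = 1620 / 0.26, so 6230.8 mm.
Scan time per layer = 6230.8 / 4230, so 1.473 s.
Layer cycle = 1.473 + 7.58, so 9.053 s.
Total: 1224 × 9.053 s = 11080.872 s → 3.08 hours.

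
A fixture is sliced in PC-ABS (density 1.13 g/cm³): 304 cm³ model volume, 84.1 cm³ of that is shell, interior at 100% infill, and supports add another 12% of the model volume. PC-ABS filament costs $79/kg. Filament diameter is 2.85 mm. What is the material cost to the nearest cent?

Volume inside the shell = 304 − 84.1, so 219.9 cm³.
Infill volume = 1.00 × 219.9, so 219.9 cm³.
Support = 0.12 × 304 = 36.48 cm³.
Total printed volume = 84.1 + 219.9 + 36.48 = 340.48 cm³.
Mass: 340.48 × 1.13 → 384.7424 g.
Cost = 384.7424 g / 1000 × $79/kg = $30.39.

$30.39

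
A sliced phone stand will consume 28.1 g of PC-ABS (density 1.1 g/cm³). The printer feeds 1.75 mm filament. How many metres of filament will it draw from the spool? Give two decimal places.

10.62 m

Extruded volume: 28.1/1.1 = 25.5455 cm³ (25545.5 mm³).
Filament cross-section = π × (1.75/2)² = 2.4053 mm².
Length = 25545.5 / 2.4053 = 10620.5 mm = 10.62 m.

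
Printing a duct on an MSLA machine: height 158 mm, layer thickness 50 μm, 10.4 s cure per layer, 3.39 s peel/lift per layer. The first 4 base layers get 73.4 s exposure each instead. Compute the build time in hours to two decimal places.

12.17 hours

Number of layers: 158 / 0.05 → 3160 (rounded up).
Bottom layers = 4 × (73.4 + 3.39), so 307.16 s.
Remaining layers: 3156 × (10.4 + 3.39) → 43521.24 s.
Total = 307.16 + 43521.24 = 43828.4 s = 12.17 hours.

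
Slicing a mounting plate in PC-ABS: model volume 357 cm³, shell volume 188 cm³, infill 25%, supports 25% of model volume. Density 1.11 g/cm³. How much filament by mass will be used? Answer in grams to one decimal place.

354.6 g

Infill region = 357 − 188, so 169 cm³.
Infill deposited = 0.25 × 169, so 42.25 cm³.
Support: 0.25 × 357 → 89.25 cm³.
Deposited volume = 188 + 42.25 + 89.25 = 319.5 cm³.
Mass = 319.5 × 1.11 = 354.645 g.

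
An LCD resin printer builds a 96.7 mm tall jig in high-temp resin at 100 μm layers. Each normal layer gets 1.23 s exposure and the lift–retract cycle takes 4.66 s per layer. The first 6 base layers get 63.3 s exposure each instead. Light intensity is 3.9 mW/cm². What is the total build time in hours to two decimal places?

1.69 hours

Layers = ⌈96.7/0.1⌉ = 967.
Base layers: 6 × (63.3 + 4.66) → 407.76 s.
Regular layers = 961 × (1.23 + 4.66) = 5660.29 s.
Sum: 407.76 + 5660.29 = 6068.05 s → 1.69 hours.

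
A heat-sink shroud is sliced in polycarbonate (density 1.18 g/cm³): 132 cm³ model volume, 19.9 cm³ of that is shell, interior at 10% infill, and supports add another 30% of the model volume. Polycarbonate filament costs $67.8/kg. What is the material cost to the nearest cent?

$5.66

Infill region: 132 − 19.9 → 112.1 cm³.
Infill deposited = 0.10 × 112.1 = 11.21 cm³.
Support = 0.30 × 132, so 39.6 cm³.
Total extruded = 19.9 + 11.21 + 39.6, so 70.71 cm³.
Mass = 70.71 × 1.18, so 83.4378 g.
At $67.8/kg: 83.4378/1000 × 67.8 = $5.66.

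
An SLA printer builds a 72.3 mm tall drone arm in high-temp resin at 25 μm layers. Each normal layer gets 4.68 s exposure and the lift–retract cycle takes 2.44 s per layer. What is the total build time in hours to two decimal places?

Layer count = ceil(72.3 / 0.025) = 2892.
Per-layer time = 4.68 + 2.44 = 7.12 s.
Build time: 2892 × 7.12 s = 20591.04 s, i.e. 5.72 hours.

5.72 hours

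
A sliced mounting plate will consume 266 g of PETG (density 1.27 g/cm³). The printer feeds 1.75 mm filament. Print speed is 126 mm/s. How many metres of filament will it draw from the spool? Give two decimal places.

87.08 m

Extruded volume: 266/1.27 = 209.4488 cm³ (209448.8 mm³).
Cross-section of 1.75 mm filament: π·(1.75/2)² = 2.4053 mm².
L = V/A = 209448.8/2.4053 = 87078.04 mm → 87.08 m.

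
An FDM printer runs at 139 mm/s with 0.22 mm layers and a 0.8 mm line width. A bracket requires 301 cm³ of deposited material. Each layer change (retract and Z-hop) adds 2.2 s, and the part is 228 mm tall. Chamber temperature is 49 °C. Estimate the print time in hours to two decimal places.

Extrusion cross-section: 0.22 × 0.8 → 0.176 mm².
Toolpath length = 301 cm³ / 0.176 mm² = 301000 / 0.176 = 1710227.3 mm.
Print-move time = 1710227.3 / 139 = 12303.8 s.
Layers = ⌈228/0.22⌉ = 1037.
Layer-change overhead = 1037 × 2.2 = 2281.4 s.
Total = 12303.8 + 2281.4 = 14585.2 s = 4.05 hours.

4.05 hours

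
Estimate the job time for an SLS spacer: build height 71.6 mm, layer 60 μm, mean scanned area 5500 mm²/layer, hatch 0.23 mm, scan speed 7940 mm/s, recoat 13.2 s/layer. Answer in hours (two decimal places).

5.38 hours

Layer count = ceil(71.6 / 0.06) = 1194.
Scan path per layer: 5500 / 0.23 → 23913 mm.
Per-layer scan time = 23913 / 7940 = 3.0117 s.
Layer cycle = 3.0117 + 13.2 = 16.2117 s.
Total: 1194 × 16.2117 s = 19356.7698 s → 5.38 hours.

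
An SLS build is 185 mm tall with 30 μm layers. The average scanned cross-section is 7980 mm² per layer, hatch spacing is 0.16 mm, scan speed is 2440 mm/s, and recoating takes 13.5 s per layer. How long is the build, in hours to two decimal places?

58.14 hours

Layer count = ceil(185 / 0.03) = 6167.
Hatch length per layer = 7980 / 0.16, so 49875 mm.
Per-layer scan time: 49875 / 2440 → 20.4406 s.
Per-layer time = 20.4406 + 13.5, so 33.9406 s.
Build time = 6167 × 33.9406 = 209311.6802 s = 58.14 hours.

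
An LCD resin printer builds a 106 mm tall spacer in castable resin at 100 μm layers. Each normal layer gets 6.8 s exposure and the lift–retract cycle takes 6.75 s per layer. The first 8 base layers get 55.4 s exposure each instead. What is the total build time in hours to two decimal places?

4.10 hours

Layer count = ceil(106 / 0.1) = 1060.
Bottom layers = 8 × (55.4 + 6.75) = 497.2 s.
Normal layers = 1052 × (6.8 + 6.75), so 14254.6 s.
Sum: 497.2 + 14254.6 = 14751.8 s → 4.10 hours.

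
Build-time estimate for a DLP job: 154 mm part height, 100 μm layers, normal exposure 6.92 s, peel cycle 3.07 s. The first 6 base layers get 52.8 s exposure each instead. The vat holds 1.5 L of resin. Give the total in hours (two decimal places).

4.35 hours

Number of layers: 154 / 0.1 → 1540 (rounded up).
Base layers: 6 × (52.8 + 3.07) → 335.22 s.
Normal layers = 1534 × (6.92 + 3.07), so 15324.66 s.
Sum: 335.22 + 15324.66 = 15659.88 s → 4.35 hours.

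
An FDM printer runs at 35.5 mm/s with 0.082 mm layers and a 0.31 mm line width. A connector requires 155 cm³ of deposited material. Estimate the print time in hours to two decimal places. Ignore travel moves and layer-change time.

Line area = 0.082 × 0.31 = 0.02542 mm².
Total extruded path = 155000/0.02542 = 6097561 mm.
Extrusion time: 6097561 / 35.5 → 171762.3 s.
In the requested units: 171762.3 s = 47.71 hours.

47.71 hours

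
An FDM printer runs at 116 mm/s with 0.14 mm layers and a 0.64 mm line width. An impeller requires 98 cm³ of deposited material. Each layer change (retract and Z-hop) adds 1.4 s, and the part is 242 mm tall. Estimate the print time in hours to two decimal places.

3.29 hours

Extrusion cross-section: 0.14 × 0.64 → 0.0896 mm².
Path length: 98000 mm³ / 0.0896 mm² → 1093750 mm.
Time extruding: 1093750 / 116 → 9428.9 s.
Layer count = ceil(242 / 0.14) = 1729.
Non-print overhead = 1729 × 1.4, so 2420.6 s.
Altogether 9428.9 + 2420.6 = 11849.5 s, i.e. 3.29 hours.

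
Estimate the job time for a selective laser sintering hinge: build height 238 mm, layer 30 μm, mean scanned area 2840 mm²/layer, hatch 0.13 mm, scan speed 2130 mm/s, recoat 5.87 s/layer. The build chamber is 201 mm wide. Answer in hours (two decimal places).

Number of layers: 238 / 0.03 → 7934 (rounded up).
Scan path per layer = 2840 / 0.13 = 21846.2 mm.
Scan time per layer = 21846.2 / 2130 = 10.2564 s.
Per-layer time: 10.2564 + 5.87 → 16.1264 s.
Build time = 7934 × 16.1264 = 127946.8576 s = 35.54 hours.

35.54 hours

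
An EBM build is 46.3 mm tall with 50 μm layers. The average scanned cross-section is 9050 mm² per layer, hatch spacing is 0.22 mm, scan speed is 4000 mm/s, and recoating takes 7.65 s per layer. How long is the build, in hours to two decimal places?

Layers = ⌈46.3/0.05⌉ = 926.
Hatch length per layer = 9050 / 0.22, so 41136.4 mm.
Per-layer scan time = 41136.4 / 4000 = 10.2841 s.
Per-layer time = 10.2841 + 7.65 = 17.9341 s.
Build time = 926 × 17.9341 = 16606.9766 s = 4.61 hours.

4.61 hours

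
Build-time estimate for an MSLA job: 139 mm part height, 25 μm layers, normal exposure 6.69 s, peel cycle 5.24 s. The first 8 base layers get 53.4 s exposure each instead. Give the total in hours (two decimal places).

18.53 hours

Number of layers: 139 / 0.025 → 5560 (rounded up).
Burn-in layers = 8 × (53.4 + 5.24) = 469.12 s.
Regular layers = 5552 × (6.69 + 5.24), so 66235.36 s.
Total = 469.12 + 66235.36 = 66704.48 s = 18.53 hours.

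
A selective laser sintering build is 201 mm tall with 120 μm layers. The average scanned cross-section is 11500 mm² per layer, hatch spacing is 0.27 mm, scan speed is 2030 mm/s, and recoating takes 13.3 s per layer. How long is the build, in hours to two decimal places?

Layer count = ceil(201 / 0.12) = 1675.
Per-layer scan distance = 11500 / 0.27 = 42592.6 mm.
Per-layer scan time: 42592.6 / 2030 → 20.9816 s.
Per-layer time: 20.9816 + 13.3 → 34.2816 s.
Total: 1675 × 34.2816 s = 57421.68 s → 15.95 hours.

15.95 hours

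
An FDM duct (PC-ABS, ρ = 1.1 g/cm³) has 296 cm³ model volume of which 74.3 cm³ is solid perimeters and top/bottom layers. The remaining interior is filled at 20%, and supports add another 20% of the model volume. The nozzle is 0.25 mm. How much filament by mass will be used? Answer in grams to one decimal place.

195.6 g

Volume inside the shell = 296 − 74.3 = 221.7 cm³.
Infill deposited = 0.20 × 221.7, so 44.34 cm³.
Support = 0.20 × 296, so 59.2 cm³.
Total extruded = 74.3 + 44.34 + 59.2, so 177.84 cm³.
Mass = 177.84 × 1.1 = 195.624 g.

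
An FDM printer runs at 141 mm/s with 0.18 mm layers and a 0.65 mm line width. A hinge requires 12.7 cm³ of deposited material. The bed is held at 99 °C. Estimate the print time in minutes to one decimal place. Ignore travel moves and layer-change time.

Line area: 0.18 × 0.65 → 0.117 mm².
Toolpath length = 12.7 cm³ / 0.117 mm² = 12700 / 0.117 = 108547 mm.
Time extruding = 108547 / 141 = 769.8 s.
769.8 s = 12.8 minutes.

12.8 minutes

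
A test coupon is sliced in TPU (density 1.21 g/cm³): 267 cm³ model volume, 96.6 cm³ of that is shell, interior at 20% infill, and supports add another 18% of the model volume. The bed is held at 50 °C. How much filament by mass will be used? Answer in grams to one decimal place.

Interior volume = 267 − 96.6 = 170.4 cm³.
Infill deposited = 0.20 × 170.4, so 34.08 cm³.
Support: 0.18 × 267 → 48.06 cm³.
Total extruded = 96.6 + 34.08 + 48.06 = 178.74 cm³.
Mass = 178.74 × 1.21, so 216.2754 g.

216.3 g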